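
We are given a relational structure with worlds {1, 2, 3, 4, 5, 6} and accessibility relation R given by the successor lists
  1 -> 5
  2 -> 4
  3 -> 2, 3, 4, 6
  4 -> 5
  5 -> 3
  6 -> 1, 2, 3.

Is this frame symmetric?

No

Symmetric: no — 1 R 5 but not 5 R 1.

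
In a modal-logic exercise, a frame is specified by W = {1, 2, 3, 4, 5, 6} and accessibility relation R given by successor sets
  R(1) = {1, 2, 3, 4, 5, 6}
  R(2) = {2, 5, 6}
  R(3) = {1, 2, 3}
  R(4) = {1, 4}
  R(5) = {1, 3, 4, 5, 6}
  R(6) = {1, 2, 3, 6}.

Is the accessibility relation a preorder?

Reflexive: yes — every world is R-related to itself.
Transitive: no — 2 R 5 and 5 R 1, but not 2 R 1.
So R is not a preorder.

No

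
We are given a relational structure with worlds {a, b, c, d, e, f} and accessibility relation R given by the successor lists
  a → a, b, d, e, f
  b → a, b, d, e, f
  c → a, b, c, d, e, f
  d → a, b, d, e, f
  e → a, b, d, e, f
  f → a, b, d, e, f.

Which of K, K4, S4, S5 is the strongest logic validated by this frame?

S4

Transitive (axiom 4): yes — every two-step R-path is closed by a direct edge.
Reflexive (axiom T): yes — every world is R-related to itself.
Euclidean (axiom 5): no — c R a and c R c, but not a R c.
So F validates K, K4, S4; S5 would additionally require R to be Euclidean. The strongest is S4.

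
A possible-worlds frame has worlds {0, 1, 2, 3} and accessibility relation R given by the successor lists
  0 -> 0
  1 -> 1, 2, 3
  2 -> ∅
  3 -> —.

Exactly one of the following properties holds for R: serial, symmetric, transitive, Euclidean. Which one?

transitive

Serial: no — 2 has no R-successor.
Symmetric: no — 1 R 2 but not 2 R 1.
Transitive: yes — every two-step R-path is closed by a direct edge.
Euclidean: no — 1 R 2 and 1 R 3, but not 2 R 3.
Only transitive holds.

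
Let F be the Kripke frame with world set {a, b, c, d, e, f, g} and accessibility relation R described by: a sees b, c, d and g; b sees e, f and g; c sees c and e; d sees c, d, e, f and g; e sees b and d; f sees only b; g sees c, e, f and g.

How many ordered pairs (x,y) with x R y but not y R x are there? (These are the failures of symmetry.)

12

Enumerating: (a,b), (a,c), (a,d), (a,g), (b,g), (c,e), (d,c), (d,f), (d,g), (g,c), (g,e), (g,f).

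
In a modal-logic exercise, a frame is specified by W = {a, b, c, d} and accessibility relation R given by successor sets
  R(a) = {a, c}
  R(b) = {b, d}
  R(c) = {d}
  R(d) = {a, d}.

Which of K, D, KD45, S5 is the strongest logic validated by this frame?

D

Serial (axiom D): yes — every world has a successor (e.g. a R a).
Euclidean (axiom 5): no — a R c and a R a, but not c R a.
Transitive (axiom 4): no — a R c and c R d, but not a R d.
Reflexive (axiom T): no — c is not related to itself.
So F validates K, D; KD45 would additionally require R to be Euclidean and transitive. The strongest is D.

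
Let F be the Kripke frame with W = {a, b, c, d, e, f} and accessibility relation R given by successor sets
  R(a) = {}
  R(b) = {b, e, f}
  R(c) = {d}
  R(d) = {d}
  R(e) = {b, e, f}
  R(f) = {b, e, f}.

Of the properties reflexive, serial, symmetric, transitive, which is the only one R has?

transitive

Reflexive: no — a is not related to itself.
Serial: no — a has no R-successor.
Symmetric: no — c R d but not d R c.
Transitive: yes — every two-step R-path is closed by a direct edge.
Only transitive holds.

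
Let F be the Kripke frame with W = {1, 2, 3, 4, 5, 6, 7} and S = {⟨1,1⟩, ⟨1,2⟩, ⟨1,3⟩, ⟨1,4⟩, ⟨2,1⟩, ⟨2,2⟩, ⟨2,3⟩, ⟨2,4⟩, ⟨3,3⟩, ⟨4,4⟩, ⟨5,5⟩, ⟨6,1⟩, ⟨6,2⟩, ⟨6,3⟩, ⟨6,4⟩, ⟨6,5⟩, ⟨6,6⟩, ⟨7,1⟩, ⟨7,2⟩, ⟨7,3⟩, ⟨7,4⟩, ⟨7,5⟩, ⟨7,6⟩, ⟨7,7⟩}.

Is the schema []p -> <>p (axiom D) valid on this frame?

The schema D characterises exactly the serial frames.
Serial: yes — every world has a successor (e.g. 1 S 1).

Yes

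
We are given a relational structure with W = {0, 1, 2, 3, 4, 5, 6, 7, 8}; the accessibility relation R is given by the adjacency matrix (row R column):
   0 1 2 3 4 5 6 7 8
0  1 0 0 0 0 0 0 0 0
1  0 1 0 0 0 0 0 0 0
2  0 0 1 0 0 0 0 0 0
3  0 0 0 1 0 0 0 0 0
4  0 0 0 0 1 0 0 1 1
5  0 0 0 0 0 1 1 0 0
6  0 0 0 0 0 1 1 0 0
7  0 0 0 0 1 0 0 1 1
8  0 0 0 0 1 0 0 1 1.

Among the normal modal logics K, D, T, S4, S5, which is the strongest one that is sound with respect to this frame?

S5

Serial (axiom D): yes — every world has a successor (e.g. 0 R 0).
Reflexive (axiom T): yes — every world is R-related to itself.
Transitive (axiom 4): yes — every two-step R-path is closed by a direct edge.
Euclidean (axiom 5): yes — any two successors of a common world are R-related.
So F validates K, D, T, S4, S5. The strongest is S5.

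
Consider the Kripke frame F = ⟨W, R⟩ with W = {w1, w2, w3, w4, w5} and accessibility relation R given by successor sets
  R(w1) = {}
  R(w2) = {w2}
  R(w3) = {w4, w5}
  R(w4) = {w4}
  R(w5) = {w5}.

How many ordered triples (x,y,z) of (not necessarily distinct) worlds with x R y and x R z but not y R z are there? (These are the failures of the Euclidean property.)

Enumerating: (w3,w4,w5), (w3,w5,w4).

2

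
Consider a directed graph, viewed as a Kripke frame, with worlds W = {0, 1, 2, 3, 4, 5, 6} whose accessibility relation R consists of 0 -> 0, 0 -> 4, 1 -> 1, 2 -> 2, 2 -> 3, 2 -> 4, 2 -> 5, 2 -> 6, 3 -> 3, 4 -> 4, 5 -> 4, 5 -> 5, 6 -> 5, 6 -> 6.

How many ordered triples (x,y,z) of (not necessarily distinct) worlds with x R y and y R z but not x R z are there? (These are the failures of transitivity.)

1

Enumerating: (6,5,4).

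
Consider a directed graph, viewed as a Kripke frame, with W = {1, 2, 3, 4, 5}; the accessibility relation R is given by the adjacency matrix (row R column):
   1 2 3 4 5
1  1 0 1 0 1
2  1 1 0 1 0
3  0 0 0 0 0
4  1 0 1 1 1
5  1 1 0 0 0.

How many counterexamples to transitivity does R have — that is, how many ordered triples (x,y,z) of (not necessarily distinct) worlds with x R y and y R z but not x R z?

Enumerating: (1,5,2), (2,1,3), (2,1,5), (2,4,3), (2,4,5), (4,5,2), (5,1,3), (5,1,5), (5,2,4).

9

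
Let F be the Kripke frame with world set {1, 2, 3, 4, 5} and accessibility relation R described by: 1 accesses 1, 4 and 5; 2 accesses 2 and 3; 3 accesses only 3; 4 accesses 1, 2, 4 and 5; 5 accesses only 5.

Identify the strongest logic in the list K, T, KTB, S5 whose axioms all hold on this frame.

T

Reflexive (axiom T): yes — every world is R-related to itself.
Symmetric (axiom B): no — 1 R 5 but not 5 R 1.
Euclidean (axiom 5): no — 1 R 5 and 1 R 4, but not 5 R 4.
So F validates K, T; KTB would additionally require R to be symmetric. The strongest is T.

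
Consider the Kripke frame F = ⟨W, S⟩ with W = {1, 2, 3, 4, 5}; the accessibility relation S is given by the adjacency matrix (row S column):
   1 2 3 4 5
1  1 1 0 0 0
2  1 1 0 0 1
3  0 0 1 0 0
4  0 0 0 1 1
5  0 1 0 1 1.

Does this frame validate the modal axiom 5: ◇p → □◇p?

The schema 5 characterises exactly the Euclidean frames.
Euclidean: no — 2 S 1 and 2 S 5, but not 1 S 5.

No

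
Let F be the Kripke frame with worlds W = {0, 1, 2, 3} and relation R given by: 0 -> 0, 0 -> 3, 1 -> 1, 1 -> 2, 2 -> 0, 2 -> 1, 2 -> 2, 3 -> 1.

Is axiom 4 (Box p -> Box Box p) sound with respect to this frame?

By correspondence theory, 4 is valid on a frame iff R is transitive.
Transitive: no — 0 R 3 and 3 R 1, but not 0 R 1.

No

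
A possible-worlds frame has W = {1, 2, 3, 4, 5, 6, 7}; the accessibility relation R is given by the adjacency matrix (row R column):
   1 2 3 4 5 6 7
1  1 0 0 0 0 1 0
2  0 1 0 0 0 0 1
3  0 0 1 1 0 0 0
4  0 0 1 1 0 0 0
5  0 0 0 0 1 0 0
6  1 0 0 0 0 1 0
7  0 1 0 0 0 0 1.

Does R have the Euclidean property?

Euclidean: yes — any two successors of a common world are R-related.

Yes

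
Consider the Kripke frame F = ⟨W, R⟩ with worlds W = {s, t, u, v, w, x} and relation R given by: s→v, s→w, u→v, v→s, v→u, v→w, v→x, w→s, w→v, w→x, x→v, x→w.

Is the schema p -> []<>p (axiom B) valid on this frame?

Yes

By correspondence theory, B is valid on a frame iff R is symmetric.
Symmetric: yes — every pair in R has its reverse in R.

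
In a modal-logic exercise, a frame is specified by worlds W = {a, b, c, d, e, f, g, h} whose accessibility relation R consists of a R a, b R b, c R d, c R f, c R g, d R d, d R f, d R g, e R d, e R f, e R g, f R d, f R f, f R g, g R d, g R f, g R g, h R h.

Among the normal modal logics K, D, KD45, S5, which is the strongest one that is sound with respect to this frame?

KD45

Serial (axiom D): yes — every world has a successor (e.g. a R a).
Euclidean (axiom 5): yes — any two successors of a common world are R-related.
Transitive (axiom 4): yes — every two-step R-path is closed by a direct edge.
Reflexive (axiom T): no — c is not related to itself.
So F validates K, D, KD45; S5 would additionally require R to be reflexive. The strongest is KD45.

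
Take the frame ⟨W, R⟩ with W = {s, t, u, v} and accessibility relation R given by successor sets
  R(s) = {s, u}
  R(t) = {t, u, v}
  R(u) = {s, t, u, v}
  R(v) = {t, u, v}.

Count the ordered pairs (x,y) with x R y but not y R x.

0

R is symmetric; there are no such tuples.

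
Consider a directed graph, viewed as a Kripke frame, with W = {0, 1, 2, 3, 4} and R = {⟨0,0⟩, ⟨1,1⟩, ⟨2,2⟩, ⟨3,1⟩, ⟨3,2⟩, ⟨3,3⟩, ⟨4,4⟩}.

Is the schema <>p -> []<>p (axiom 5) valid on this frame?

By correspondence theory, 5 is valid on a frame iff R is Euclidean.
Euclidean: no — 3 R 1 and 3 R 2, but not 1 R 2.

No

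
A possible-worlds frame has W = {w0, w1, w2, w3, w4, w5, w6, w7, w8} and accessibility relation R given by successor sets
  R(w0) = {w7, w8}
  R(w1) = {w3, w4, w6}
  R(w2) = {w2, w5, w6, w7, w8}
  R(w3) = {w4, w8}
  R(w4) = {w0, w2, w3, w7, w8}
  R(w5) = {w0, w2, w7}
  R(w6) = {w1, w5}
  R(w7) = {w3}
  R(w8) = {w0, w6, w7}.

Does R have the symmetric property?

Symmetric: no — w0 R w7 but not w7 R w0.

No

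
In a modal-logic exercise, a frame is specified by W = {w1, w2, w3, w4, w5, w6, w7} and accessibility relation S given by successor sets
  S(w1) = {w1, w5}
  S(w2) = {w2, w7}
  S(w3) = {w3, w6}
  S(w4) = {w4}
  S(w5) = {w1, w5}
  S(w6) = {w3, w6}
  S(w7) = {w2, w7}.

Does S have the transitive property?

Transitive: yes — every two-step S-path is closed by a direct edge.

Yes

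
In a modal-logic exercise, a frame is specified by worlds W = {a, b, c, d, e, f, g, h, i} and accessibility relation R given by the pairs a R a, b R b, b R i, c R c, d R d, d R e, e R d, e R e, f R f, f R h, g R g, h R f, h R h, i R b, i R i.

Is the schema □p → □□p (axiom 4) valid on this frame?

Yes

Axiom 4 corresponds to the accessibility relation being transitive.
Transitive: yes — every two-step R-path is closed by a direct edge.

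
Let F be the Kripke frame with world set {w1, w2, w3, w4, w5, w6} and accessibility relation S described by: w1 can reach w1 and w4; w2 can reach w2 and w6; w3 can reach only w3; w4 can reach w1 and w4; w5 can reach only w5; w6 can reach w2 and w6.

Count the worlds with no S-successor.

S is serial; there are no such worlds.

0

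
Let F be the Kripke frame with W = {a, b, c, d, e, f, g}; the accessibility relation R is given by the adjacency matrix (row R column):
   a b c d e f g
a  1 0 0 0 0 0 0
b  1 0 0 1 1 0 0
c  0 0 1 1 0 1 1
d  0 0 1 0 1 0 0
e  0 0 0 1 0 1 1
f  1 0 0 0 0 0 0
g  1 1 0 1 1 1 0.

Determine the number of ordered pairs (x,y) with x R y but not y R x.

Enumerating: (b,a), (b,d), (b,e), (c,f), (c,g), (e,f), (f,a), (g,a), (g,b), (g,d), (g,f).

11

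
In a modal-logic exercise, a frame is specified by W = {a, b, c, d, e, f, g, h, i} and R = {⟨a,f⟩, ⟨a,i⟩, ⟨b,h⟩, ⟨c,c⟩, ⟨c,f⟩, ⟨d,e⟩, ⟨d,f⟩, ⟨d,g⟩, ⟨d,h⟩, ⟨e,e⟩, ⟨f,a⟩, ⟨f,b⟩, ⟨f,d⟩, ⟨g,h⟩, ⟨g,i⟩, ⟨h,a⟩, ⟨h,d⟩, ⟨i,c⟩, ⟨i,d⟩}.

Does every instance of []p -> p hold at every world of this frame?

Axiom T corresponds to the accessibility relation being reflexive.
Reflexive: no — a is not related to itself.

No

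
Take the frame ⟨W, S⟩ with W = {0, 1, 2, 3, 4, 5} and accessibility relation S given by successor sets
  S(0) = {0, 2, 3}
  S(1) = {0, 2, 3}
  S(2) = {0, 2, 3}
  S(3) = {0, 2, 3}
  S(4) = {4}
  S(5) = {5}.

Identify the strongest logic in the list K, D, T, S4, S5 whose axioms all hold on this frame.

D

Serial (axiom D): yes — every world has a successor (e.g. 0 S 0).
Reflexive (axiom T): no — 1 is not related to itself.
Transitive (axiom 4): yes — every two-step S-path is closed by a direct edge.
Euclidean (axiom 5): yes — any two successors of a common world are S-related.
So F validates K, D; T would additionally require S to be reflexive. The strongest is D.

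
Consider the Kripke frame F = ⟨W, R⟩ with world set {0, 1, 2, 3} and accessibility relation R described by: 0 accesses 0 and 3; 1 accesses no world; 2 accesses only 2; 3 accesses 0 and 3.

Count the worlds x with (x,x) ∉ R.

1

Enumerating: 1.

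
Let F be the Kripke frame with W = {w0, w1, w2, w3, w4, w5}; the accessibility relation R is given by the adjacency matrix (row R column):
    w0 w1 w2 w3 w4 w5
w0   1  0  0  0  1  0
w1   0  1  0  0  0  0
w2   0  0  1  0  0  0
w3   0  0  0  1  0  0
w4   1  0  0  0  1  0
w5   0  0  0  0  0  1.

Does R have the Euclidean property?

Yes

Euclidean: yes — any two successors of a common world are R-related.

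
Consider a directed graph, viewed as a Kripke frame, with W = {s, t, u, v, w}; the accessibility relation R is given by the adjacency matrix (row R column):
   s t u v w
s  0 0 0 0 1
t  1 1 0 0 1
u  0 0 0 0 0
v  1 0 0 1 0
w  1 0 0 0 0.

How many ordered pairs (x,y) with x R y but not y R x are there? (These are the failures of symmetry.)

3

Enumerating: (t,s), (t,w), (v,s).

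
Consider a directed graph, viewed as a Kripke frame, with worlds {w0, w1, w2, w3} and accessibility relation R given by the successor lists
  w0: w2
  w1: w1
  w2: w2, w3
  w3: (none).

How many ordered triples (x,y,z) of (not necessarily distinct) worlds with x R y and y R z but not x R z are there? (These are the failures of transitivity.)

1

Enumerating: (w0,w2,w3).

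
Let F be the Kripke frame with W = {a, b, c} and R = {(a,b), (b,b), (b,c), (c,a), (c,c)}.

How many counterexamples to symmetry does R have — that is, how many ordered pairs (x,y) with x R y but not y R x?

3

Enumerating: (a,b), (b,c), (c,a).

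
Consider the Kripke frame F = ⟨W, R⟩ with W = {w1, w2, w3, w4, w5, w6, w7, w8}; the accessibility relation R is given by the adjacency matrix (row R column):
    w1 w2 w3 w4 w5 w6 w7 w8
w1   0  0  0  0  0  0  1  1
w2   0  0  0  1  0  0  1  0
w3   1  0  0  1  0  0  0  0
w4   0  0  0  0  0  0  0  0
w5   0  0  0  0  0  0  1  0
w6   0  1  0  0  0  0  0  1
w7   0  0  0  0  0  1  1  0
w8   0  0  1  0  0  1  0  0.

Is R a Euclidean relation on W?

No

Euclidean: no — w1 R w7 and w1 R w8, but not w7 R w8.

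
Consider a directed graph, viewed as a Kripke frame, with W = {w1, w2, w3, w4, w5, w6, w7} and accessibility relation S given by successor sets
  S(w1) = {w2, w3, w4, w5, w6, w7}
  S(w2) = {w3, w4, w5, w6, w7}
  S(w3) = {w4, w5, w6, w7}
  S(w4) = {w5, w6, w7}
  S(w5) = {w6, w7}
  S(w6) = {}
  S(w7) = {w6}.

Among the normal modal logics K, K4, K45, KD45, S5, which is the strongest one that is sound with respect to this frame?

Transitive (axiom 4): yes — every two-step S-path is closed by a direct edge.
Euclidean (axiom 5): no — w1 S w3 and w1 S w2, but not w3 S w2.
Serial (axiom D): no — w6 has no S-successor.
Reflexive (axiom T): no — w1 is not related to itself.
So F validates K, K4; K45 would additionally require S to be Euclidean. The strongest is K4.

K4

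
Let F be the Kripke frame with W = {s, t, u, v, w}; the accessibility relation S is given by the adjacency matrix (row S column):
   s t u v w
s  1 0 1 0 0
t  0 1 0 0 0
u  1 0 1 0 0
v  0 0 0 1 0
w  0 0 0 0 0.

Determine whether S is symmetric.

Yes

Symmetric: yes — every pair in S has its reverse in S.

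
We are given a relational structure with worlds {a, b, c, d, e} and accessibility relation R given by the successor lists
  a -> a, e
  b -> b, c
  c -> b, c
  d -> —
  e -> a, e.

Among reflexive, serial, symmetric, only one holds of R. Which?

symmetric

Reflexive: no — d is not related to itself.
Serial: no — d has no R-successor.
Symmetric: yes — every pair in R has its reverse in R.
Only symmetric holds.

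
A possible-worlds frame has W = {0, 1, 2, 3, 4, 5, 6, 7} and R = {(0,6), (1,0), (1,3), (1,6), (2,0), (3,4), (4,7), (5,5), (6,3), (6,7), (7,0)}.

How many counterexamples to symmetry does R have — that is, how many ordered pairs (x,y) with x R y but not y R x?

Enumerating: (0,6), (1,0), (1,3), (1,6), (2,0), (3,4), (4,7), (6,3), (6,7), (7,0).

10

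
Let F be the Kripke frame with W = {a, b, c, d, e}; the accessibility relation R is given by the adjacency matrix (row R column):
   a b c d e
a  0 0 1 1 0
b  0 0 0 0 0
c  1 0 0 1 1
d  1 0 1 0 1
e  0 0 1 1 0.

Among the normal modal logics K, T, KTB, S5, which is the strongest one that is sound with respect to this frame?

Reflexive (axiom T): no — a is not related to itself.
Symmetric (axiom B): yes — every pair in R has its reverse in R.
Euclidean (axiom 5): no — c R a and c R e, but not a R e.
So F validates K; T would additionally require R to be reflexive. The strongest is K.

K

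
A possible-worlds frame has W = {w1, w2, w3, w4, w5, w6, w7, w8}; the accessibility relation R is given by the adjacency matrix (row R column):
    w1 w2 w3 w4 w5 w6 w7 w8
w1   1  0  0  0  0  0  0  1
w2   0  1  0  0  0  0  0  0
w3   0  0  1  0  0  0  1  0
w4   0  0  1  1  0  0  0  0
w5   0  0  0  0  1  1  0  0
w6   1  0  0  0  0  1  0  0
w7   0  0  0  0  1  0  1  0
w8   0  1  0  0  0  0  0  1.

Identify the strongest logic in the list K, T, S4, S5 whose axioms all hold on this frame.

T

Reflexive (axiom T): yes — every world is R-related to itself.
Transitive (axiom 4): no — w1 R w8 and w8 R w2, but not w1 R w2.
Euclidean (axiom 5): no — w1 R w8 and w1 R w1, but not w8 R w1.
So F validates K, T; S4 would additionally require R to be transitive. The strongest is T.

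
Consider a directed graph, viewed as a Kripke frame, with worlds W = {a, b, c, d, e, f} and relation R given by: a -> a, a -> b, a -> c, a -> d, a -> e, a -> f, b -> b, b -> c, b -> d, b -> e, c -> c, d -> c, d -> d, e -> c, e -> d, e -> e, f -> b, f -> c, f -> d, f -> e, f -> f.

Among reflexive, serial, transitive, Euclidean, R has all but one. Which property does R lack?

Reflexive: yes — every world is R-related to itself.
Serial: yes — every world has a successor (e.g. a R a).
Transitive: yes — every two-step R-path is closed by a direct edge.
Euclidean: no — a R b and a R f, but not b R f.
Only Euclidean fails.

Euclidean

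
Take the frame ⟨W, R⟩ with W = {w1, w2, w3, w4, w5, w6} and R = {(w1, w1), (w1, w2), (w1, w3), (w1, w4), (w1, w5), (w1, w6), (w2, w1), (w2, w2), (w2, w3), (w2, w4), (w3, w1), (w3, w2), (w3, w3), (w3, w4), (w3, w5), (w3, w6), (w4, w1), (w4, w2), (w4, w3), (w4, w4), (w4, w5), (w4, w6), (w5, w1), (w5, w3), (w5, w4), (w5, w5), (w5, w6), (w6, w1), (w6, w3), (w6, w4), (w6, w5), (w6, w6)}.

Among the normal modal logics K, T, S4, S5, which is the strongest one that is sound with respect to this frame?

Reflexive (axiom T): yes — every world is R-related to itself.
Transitive (axiom 4): no — w2 R w1 and w1 R w5, but not w2 R w5.
Euclidean (axiom 5): no — w1 R w2 and w1 R w5, but not w2 R w5.
So F validates K, T; S4 would additionally require R to be transitive. The strongest is T.

T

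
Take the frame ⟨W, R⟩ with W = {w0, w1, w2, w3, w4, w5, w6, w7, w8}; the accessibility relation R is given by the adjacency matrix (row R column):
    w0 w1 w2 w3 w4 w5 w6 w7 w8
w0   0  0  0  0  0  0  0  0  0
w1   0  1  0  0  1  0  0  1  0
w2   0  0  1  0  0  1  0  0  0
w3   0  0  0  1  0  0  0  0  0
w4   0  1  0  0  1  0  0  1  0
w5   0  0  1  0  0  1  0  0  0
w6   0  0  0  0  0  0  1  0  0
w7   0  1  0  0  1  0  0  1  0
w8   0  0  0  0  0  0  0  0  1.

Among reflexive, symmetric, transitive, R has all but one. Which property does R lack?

reflexive

Reflexive: no — w0 is not related to itself.
Symmetric: yes — every pair in R has its reverse in R.
Transitive: yes — every two-step R-path is closed by a direct edge.
Only reflexive fails.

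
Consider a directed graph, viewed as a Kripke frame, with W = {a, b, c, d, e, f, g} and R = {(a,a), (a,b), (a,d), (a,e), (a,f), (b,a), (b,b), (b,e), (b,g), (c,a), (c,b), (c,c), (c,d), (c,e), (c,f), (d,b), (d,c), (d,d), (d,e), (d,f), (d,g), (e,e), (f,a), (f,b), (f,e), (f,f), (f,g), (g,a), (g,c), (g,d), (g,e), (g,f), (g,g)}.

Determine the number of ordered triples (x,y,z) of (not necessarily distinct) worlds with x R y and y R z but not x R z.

23

Enumerating: (a,b,g), (a,d,c), (a,d,g), (a,f,g), (b,a,d), (b,a,f), (b,g,c), (b,g,d), (b,g,f), (c,b,g), (c,d,g), (c,f,g), … and 11 more.
Total: 23.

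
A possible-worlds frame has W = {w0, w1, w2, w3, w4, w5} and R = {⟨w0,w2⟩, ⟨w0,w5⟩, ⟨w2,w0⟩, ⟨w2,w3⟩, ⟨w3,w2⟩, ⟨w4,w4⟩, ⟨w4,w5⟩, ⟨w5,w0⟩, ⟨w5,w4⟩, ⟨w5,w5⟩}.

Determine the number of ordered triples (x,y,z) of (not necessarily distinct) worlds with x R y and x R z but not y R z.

Enumerating: (w0,w2,w2), (w0,w2,w5), (w0,w5,w2), (w2,w0,w0), (w2,w0,w3), (w2,w3,w0), (w2,w3,w3), (w3,w2,w2), (w5,w0,w0), (w5,w0,w4), (w5,w4,w0).

11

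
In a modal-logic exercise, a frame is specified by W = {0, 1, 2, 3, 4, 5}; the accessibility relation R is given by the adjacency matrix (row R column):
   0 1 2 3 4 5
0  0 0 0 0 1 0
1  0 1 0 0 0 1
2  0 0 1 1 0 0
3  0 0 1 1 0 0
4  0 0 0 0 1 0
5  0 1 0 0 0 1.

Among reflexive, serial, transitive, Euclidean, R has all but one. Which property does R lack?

Reflexive: no — 0 is not related to itself.
Serial: yes — every world has a successor (e.g. 0 R 4).
Transitive: yes — every two-step R-path is closed by a direct edge.
Euclidean: yes — any two successors of a common world are R-related.
Only reflexive fails.

reflexive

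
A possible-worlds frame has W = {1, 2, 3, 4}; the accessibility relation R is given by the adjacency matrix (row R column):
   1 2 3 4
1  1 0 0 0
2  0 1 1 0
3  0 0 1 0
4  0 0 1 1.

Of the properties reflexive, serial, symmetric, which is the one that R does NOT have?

symmetric

Reflexive: yes — every world is R-related to itself.
Serial: yes — every world has a successor (e.g. 1 R 1).
Symmetric: no — 2 R 3 but not 3 R 2.
Only symmetric fails.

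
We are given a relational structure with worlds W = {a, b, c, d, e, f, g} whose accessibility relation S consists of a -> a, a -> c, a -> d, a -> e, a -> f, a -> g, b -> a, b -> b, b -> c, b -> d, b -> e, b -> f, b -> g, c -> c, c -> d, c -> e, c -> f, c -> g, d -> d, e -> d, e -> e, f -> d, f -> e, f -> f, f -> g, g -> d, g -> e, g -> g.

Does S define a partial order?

Reflexive: yes — every world is S-related to itself.
Transitive: yes — every two-step S-path is closed by a direct edge.
Antisymmetric: yes — no distinct pair is related both ways.
So S is a partial order.

Yes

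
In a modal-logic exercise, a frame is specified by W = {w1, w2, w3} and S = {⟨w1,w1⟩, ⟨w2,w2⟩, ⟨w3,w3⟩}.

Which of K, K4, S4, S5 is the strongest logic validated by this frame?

S5

Transitive (axiom 4): yes — every two-step S-path is closed by a direct edge.
Reflexive (axiom T): yes — every world is S-related to itself.
Euclidean (axiom 5): yes — any two successors of a common world are S-related.
So F validates K, K4, S4, S5. The strongest is S5.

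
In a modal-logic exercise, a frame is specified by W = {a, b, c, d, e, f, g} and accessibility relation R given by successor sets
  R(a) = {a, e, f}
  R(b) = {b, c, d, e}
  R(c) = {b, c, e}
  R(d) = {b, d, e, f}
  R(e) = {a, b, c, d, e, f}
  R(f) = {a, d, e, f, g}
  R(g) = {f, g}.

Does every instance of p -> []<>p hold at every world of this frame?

The schema B characterises exactly the symmetric frames.
Symmetric: yes — every pair in R has its reverse in R.

Yes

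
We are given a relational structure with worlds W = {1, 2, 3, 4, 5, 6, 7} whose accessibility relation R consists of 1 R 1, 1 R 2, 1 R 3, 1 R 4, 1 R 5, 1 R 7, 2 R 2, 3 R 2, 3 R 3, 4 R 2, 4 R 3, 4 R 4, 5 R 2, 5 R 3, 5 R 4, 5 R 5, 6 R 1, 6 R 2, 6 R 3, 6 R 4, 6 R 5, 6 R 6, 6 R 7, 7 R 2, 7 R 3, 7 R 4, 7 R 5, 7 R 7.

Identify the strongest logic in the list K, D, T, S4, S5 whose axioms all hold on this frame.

Serial (axiom D): yes — every world has a successor (e.g. 1 R 1).
Reflexive (axiom T): yes — every world is R-related to itself.
Transitive (axiom 4): yes — every two-step R-path is closed by a direct edge.
Euclidean (axiom 5): no — 1 R 2 and 1 R 3, but not 2 R 3.
So F validates K, D, T, S4; S5 would additionally require R to be Euclidean. The strongest is S4.

S4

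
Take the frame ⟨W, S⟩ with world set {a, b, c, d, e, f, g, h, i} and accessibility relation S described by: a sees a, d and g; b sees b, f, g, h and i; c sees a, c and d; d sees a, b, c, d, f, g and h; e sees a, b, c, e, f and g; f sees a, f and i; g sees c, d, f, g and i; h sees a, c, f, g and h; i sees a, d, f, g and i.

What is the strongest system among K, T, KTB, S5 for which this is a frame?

Reflexive (axiom T): yes — every world is S-related to itself.
Symmetric (axiom B): no — a S g but not g S a.
Euclidean (axiom 5): no — b S f and b S g, but not f S g.
So F validates K, T; KTB would additionally require S to be symmetric. The strongest is T.

T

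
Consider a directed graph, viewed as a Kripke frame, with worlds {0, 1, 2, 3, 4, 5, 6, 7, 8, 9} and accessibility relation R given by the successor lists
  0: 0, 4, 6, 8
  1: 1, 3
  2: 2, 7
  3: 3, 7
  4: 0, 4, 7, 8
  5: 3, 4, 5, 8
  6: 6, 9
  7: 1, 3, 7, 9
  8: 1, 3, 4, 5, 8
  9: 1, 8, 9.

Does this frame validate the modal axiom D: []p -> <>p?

Yes

By correspondence theory, D is valid on a frame iff R is serial.
Serial: yes — every world has a successor (e.g. 0 R 0).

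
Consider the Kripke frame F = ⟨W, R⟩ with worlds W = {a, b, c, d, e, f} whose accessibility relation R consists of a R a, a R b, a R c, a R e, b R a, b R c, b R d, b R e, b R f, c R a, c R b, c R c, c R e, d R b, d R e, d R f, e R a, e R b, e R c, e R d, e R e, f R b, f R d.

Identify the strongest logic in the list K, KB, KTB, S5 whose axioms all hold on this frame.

KB

Symmetric (axiom B): yes — every pair in R has its reverse in R.
Reflexive (axiom T): no — b is not related to itself.
Euclidean (axiom 5): no — b R a and b R d, but not a R d.
So F validates K, KB; KTB would additionally require R to be reflexive. The strongest is KB.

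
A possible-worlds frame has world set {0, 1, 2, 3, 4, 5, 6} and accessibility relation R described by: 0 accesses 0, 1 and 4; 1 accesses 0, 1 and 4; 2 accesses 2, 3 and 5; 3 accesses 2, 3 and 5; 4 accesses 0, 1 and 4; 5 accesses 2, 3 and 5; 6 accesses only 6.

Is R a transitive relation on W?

Yes

Transitive: yes — every two-step R-path is closed by a direct edge.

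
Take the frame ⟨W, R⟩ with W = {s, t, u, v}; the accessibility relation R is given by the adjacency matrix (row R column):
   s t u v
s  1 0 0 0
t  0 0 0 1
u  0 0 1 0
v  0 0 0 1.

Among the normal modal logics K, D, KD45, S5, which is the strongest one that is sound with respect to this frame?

KD45

Serial (axiom D): yes — every world has a successor (e.g. s R s).
Euclidean (axiom 5): yes — any two successors of a common world are R-related.
Transitive (axiom 4): yes — every two-step R-path is closed by a direct edge.
Reflexive (axiom T): no — t is not related to itself.
So F validates K, D, KD45; S5 would additionally require R to be reflexive. The strongest is KD45.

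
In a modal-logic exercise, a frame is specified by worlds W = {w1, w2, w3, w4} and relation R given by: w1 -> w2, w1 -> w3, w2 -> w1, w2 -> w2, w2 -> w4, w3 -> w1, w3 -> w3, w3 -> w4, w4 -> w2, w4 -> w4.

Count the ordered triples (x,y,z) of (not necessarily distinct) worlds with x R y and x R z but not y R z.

9

Enumerating: (w1,w2,w3), (w1,w3,w2), (w2,w1,w1), (w2,w1,w4), (w2,w4,w1), (w3,w1,w1), (w3,w1,w4), (w3,w4,w1), (w3,w4,w3).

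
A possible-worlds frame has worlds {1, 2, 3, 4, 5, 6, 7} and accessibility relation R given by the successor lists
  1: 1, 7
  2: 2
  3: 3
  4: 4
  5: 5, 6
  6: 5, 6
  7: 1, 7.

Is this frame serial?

Serial: yes — every world has a successor (e.g. 1 R 1).

Yes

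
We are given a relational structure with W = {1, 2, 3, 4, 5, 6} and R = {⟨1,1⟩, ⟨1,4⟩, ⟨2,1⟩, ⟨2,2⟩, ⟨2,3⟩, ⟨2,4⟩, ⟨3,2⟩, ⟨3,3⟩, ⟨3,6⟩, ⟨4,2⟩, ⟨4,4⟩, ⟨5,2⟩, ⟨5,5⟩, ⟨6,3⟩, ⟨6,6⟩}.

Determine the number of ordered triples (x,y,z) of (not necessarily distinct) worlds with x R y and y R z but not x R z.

10

Enumerating: (1,4,2), (2,3,6), (3,2,1), (3,2,4), (4,2,1), (4,2,3), (5,2,1), (5,2,3), (5,2,4), (6,3,2).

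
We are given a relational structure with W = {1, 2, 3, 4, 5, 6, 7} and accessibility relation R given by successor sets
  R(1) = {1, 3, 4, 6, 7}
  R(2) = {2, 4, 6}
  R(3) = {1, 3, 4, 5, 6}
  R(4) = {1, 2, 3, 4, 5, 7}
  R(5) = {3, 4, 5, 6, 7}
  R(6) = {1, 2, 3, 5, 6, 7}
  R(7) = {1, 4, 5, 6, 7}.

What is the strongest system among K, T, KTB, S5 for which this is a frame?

Reflexive (axiom T): yes — every world is R-related to itself.
Symmetric (axiom B): yes — every pair in R has its reverse in R.
Euclidean (axiom 5): no — 1 R 3 and 1 R 7, but not 3 R 7.
So F validates K, T, KTB; S5 would additionally require R to be Euclidean. The strongest is KTB.

KTB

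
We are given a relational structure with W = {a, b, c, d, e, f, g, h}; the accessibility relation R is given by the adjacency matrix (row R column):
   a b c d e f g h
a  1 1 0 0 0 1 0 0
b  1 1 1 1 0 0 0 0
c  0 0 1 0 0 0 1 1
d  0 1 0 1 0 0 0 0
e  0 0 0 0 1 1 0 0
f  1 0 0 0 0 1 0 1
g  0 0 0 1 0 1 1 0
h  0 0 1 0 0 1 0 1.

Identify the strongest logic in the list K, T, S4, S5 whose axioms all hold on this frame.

T

Reflexive (axiom T): yes — every world is R-related to itself.
Transitive (axiom 4): no — a R b and b R c, but not a R c.
Euclidean (axiom 5): no — a R b and a R f, but not b R f.
So F validates K, T; S4 would additionally require R to be transitive. The strongest is T.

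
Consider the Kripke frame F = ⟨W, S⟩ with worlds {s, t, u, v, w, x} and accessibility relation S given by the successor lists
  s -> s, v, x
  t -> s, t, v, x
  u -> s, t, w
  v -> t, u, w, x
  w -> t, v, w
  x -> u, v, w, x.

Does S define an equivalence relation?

Reflexive: no — u is not related to itself.
Symmetric: no — s S v but not v S s.
Transitive: no — s S v and v S t, but not s S t.
So S is not an equivalence relation.

No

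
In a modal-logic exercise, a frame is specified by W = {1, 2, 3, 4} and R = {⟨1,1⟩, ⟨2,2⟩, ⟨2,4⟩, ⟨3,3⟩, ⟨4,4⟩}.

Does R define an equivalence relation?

No

Reflexive: yes — every world is R-related to itself.
Symmetric: no — 2 R 4 but not 4 R 2.
Transitive: yes — every two-step R-path is closed by a direct edge.
So R is not an equivalence relation.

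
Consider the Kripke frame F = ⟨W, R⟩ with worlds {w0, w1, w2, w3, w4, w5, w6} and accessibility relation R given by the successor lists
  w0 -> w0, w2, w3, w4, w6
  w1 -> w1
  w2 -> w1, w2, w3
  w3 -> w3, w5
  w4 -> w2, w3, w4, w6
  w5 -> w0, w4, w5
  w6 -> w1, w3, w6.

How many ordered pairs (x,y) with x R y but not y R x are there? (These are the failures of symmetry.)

14

Enumerating: (w0,w2), (w0,w3), (w0,w4), (w0,w6), (w2,w1), (w2,w3), (w3,w5), (w4,w2), (w4,w3), (w4,w6), (w5,w0), (w5,w4), (w6,w1), (w6,w3).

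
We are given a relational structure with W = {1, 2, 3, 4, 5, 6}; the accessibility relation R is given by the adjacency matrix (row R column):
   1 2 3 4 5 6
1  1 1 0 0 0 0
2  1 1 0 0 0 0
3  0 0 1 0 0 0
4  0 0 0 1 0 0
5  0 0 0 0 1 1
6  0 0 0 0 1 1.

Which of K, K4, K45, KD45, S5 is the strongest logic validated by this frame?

S5

Transitive (axiom 4): yes — every two-step R-path is closed by a direct edge.
Euclidean (axiom 5): yes — any two successors of a common world are R-related.
Serial (axiom D): yes — every world has a successor (e.g. 1 R 1).
Reflexive (axiom T): yes — every world is R-related to itself.
So F validates K, K4, K45, KD45, S5. The strongest is S5.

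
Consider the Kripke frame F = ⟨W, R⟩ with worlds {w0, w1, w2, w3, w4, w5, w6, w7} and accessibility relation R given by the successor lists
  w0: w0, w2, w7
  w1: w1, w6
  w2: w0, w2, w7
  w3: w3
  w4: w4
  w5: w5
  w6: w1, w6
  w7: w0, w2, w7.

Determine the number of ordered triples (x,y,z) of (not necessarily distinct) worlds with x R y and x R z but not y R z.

R is Euclidean; there are no such tuples.

0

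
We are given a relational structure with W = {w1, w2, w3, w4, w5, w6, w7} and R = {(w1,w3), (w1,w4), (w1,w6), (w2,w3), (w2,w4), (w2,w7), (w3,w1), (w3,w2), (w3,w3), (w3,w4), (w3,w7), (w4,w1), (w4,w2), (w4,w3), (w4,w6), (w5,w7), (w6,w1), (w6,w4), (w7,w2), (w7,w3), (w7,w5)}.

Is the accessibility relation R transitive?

No

Transitive: no — w1 R w3 and w3 R w2, but not w1 R w2.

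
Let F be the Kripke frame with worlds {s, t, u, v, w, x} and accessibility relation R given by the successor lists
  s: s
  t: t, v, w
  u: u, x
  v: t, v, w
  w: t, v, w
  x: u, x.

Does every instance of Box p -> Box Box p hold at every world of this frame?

Yes

The schema 4 characterises exactly the transitive frames.
Transitive: yes — every two-step R-path is closed by a direct edge.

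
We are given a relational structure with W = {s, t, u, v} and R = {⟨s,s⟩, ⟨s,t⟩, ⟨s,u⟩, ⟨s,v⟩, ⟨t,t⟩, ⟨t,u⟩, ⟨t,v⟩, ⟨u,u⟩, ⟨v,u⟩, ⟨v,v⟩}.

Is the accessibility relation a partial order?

Reflexive: yes — every world is R-related to itself.
Transitive: yes — every two-step R-path is closed by a direct edge.
Antisymmetric: yes — no distinct pair is related both ways.
So R is a partial order.

Yes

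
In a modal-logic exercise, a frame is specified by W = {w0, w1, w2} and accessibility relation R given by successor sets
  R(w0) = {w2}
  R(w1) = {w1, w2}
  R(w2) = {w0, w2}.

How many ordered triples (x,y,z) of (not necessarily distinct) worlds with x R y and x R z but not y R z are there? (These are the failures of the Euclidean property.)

Enumerating: (w1,w2,w1), (w2,w0,w0).

2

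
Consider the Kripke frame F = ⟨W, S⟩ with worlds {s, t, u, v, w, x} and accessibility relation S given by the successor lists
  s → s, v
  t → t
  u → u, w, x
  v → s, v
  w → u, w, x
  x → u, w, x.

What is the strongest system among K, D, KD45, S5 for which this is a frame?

S5

Serial (axiom D): yes — every world has a successor (e.g. s S s).
Euclidean (axiom 5): yes — any two successors of a common world are S-related.
Transitive (axiom 4): yes — every two-step S-path is closed by a direct edge.
Reflexive (axiom T): yes — every world is S-related to itself.
So F validates K, D, KD45, S5. The strongest is S5.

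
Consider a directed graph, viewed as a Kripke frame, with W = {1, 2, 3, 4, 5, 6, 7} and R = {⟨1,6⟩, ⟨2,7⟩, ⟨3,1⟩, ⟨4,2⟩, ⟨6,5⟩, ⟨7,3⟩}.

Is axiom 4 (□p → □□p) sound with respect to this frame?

The schema 4 characterises exactly the transitive frames.
Transitive: no — 1 R 6 and 6 R 5, but not 1 R 5.

No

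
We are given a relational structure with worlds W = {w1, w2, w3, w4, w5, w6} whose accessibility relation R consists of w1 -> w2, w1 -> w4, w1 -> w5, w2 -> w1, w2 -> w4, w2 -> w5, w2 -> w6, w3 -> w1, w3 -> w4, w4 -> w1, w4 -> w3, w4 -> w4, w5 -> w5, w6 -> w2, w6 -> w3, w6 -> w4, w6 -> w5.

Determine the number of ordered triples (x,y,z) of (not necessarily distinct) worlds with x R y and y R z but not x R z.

Enumerating: (w1,w2,w1), (w1,w2,w6), (w1,w4,w1), (w1,w4,w3), (w2,w1,w2), (w2,w4,w3), (w2,w6,w2), (w2,w6,w3), (w3,w1,w2), (w3,w1,w5), (w3,w4,w3), (w4,w1,w2), (w4,w1,w5), (w6,w2,w1), (w6,w2,w6), (w6,w3,w1), (w6,w4,w1).

17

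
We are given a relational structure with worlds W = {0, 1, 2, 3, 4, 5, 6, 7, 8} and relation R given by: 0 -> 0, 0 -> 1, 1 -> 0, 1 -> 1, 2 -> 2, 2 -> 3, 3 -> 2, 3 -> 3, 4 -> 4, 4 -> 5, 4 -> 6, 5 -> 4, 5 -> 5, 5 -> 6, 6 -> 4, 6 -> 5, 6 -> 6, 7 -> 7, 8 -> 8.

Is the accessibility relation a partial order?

No

Reflexive: yes — every world is R-related to itself.
Transitive: yes — every two-step R-path is closed by a direct edge.
Antisymmetric: no — 0 R 1 and 1 R 0 with 0 ≠ 1.
So R is not a partial order.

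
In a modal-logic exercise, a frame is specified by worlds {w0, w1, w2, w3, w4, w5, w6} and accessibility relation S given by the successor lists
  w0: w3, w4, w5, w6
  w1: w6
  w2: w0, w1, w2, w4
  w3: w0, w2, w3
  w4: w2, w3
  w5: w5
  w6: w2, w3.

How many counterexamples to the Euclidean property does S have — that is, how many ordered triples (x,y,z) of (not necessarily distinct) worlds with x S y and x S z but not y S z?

28

Enumerating: (w0,w3,w4), (w0,w3,w5), (w0,w3,w6), (w0,w4,w4), (w0,w4,w5), (w0,w4,w6), (w0,w5,w3), (w0,w5,w4), (w0,w5,w6), (w0,w6,w4), (w0,w6,w5), (w0,w6,w6), … and 16 more.
Total: 28.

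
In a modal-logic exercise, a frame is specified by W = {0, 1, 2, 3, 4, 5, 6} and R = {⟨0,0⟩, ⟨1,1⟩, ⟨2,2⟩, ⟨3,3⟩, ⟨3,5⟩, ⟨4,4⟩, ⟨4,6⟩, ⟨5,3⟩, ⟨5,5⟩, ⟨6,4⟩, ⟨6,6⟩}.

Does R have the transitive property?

Yes

Transitive: yes — every two-step R-path is closed by a direct edge.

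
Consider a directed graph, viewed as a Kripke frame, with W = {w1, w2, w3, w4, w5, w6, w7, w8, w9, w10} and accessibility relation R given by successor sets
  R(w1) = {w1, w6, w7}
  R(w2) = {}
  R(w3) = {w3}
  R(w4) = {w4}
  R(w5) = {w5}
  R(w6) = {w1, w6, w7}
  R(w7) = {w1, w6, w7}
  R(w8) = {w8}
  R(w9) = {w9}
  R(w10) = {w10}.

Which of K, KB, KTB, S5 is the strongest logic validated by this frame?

KB

Symmetric (axiom B): yes — every pair in R has its reverse in R.
Reflexive (axiom T): no — w2 is not related to itself.
Euclidean (axiom 5): yes — any two successors of a common world are R-related.
So F validates K, KB; KTB would additionally require R to be reflexive. The strongest is KB.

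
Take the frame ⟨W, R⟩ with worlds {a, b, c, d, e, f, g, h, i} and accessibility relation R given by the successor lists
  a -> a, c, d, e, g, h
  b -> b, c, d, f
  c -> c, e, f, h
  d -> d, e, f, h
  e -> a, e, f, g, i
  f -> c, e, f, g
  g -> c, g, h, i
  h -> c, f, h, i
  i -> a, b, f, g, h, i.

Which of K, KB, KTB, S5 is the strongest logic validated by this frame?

Symmetric (axiom B): no — a R c but not c R a.
Reflexive (axiom T): yes — every world is R-related to itself.
Euclidean (axiom 5): no — a R c and a R d, but not c R d.
So F validates K; KB would additionally require R to be symmetric. The strongest is K.

K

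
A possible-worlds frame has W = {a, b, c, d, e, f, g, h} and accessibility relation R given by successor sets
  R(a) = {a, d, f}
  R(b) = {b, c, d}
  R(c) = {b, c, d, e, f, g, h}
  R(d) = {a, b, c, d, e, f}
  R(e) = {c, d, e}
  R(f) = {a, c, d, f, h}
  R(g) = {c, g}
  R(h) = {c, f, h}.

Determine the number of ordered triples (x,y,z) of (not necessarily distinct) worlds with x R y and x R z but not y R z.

40

Enumerating: (c,b,e), (c,b,f), (c,b,g), (c,b,h), (c,d,g), (c,d,h), (c,e,b), (c,e,f), (c,e,g), (c,e,h), (c,f,b), (c,f,e), … and 28 more.
Total: 40.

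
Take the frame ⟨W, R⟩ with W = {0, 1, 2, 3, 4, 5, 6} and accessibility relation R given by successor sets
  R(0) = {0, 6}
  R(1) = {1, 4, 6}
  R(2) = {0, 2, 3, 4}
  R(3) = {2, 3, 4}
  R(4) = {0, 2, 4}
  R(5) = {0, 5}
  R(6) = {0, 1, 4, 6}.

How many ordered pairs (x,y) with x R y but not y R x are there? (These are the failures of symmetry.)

Enumerating: (1,4), (2,0), (3,4), (4,0), (5,0), (6,4).

6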